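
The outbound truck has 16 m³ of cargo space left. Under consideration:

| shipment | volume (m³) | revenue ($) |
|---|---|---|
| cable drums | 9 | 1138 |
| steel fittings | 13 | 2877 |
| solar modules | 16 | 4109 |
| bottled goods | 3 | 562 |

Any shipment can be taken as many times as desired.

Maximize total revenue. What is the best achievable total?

The ratio ordering already packs tightly: solar modules, 16 m³, 4109.
No other feasible combination exceeds 4109.

4109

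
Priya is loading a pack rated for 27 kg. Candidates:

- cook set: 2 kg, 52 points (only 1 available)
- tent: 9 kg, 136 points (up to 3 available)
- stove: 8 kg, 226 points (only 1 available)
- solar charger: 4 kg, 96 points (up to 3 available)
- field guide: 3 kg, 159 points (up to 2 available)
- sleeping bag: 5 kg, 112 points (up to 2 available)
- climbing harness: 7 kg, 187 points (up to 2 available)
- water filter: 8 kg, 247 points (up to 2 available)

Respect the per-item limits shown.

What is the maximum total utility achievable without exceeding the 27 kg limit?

924

By utility per kg: field guide 53.00, water filter 30.88, stove 28.25, climbing harness 26.71 lead.
The ratio heuristic lands on cook set + 2×field guide + 2×water filter (864) but leaves 3 kg idle.
Dropping cook set frees 2 kg; slotting in sleeping bag (5 kg) lifts the total to 924 at 27 kg.
No other feasible combination exceeds 924.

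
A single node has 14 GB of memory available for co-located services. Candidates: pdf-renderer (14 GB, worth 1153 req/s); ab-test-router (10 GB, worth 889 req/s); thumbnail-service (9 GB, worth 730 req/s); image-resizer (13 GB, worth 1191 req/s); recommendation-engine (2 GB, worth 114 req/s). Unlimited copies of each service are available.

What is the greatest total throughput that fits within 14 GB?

1191

Image-resizer uses 13 of the 14 GB and totals 1191.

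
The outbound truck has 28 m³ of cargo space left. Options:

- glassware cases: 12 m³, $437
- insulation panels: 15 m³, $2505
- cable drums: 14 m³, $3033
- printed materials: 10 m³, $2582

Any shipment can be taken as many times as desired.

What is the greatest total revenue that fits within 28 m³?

6066

Density check — printed materials 258.20, cable drums 216.64, insulation panels 167.00 are the best per m³.
A density-first pass picks 2×printed materials — 5164 at 20 m³.
Dropping 2×printed materials frees 20 m³; slotting in 2×cable drums (28 m³) lifts the total to 6066 at 28 m³.
Every other selection either busts 28 m³ or fails to beat 6066.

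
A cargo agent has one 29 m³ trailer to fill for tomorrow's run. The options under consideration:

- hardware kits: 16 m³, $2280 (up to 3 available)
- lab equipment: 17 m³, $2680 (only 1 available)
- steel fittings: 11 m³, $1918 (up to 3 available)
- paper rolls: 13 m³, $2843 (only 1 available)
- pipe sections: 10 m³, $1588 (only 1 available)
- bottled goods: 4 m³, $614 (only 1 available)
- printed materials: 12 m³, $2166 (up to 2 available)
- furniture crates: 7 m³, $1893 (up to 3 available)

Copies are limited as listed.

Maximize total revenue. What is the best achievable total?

Ranking by ratio (revenue/m³): furniture crates 270.43, paper rolls 218.69, printed materials 180.50, steel fittings 174.36.
Taking the top-ratio shipments first gives bottled goods + 3×furniture crates for 6293 (25 m³).
The 11 m³ tied up in bottled goods and furniture crates is better spent on paper rolls — total rises to 6629 (27 m³).
Every other selection either busts 29 m³ or exceeds an availability limit or fails to beat 6629.

6629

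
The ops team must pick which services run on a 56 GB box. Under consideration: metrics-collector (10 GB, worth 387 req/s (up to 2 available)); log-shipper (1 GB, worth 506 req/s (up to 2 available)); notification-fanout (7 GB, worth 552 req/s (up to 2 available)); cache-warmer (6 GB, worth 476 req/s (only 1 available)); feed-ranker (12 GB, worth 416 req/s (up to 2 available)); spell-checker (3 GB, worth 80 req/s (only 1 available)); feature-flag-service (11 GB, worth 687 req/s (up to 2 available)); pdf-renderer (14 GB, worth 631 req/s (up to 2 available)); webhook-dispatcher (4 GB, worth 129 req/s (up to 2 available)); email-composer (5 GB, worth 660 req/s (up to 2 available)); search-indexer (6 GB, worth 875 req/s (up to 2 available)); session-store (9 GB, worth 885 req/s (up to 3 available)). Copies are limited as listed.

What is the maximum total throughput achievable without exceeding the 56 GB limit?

6956

Greedy by ratio would take 2×log-shipper + webhook-dispatcher + 2×email-composer + 2×search-indexer + 3×session-store: 55 GB used, total 6866.
The 13 GB tied up in webhook-dispatcher and session-store is better spent on 2×notification-fanout — total rises to 6956 (56 GB).
That's the maximum — no swap from here does better than 6956.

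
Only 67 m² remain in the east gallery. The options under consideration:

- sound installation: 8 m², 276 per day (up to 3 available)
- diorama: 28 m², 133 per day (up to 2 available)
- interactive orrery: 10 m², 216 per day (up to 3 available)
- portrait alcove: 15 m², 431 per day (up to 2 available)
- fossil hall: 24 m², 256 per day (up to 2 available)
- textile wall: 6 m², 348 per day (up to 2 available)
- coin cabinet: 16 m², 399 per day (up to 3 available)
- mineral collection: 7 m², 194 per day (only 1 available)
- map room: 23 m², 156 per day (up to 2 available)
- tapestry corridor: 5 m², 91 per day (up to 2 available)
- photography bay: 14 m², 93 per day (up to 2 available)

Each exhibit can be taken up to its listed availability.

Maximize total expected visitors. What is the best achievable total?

2386

By expected visitors per m²: textile wall 58.00, sound installation 34.50, portrait alcove 28.73 lead.
Taking 3×sound installation + 2×portrait alcove + 2×textile wall: 66 m² used, 2386 in expected visitors.
Nothing else within 67 m² beats 2386.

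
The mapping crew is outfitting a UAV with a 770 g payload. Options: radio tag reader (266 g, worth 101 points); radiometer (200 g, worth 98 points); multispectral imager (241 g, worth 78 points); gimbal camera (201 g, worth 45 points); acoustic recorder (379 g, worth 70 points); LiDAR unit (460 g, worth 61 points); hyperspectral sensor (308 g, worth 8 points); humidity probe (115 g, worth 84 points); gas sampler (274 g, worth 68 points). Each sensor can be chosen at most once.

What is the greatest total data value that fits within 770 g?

The ratio heuristic lands on radio tag reader + radiometer + humidity probe (283) but leaves 189 g idle.
Replace radio tag reader with multispectral imager + gimbal camera: the trade gains 22 net, giving 305 at 757 g.
The spare 13 g is too small for any remaining sensor, and no exchange beats 305.

305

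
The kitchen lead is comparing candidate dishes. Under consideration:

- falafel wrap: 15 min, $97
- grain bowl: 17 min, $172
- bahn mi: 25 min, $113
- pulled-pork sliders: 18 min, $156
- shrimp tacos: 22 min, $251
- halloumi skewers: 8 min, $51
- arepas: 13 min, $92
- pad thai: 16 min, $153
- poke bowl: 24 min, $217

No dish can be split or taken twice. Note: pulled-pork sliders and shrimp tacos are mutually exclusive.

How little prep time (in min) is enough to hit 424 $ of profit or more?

46

Minimise min subject to total profit ≥ 424.
Taking shrimp tacos + halloumi skewers + pad thai gives 455 (≥ 424) for 46 min.
Below 46 min the best achievable stays under 424.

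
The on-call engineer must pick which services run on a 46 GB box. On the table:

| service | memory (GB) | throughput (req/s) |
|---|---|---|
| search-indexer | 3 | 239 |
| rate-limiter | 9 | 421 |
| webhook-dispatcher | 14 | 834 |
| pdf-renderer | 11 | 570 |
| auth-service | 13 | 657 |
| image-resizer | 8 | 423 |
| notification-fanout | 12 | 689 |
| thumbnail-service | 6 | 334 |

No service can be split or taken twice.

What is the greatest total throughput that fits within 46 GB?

Density check — search-indexer 79.67, webhook-dispatcher 59.57, notification-fanout 57.42, thumbnail-service 55.67 are the best per GB.
The ratio heuristic lands on search-indexer + webhook-dispatcher + image-resizer + notification-fanout + thumbnail-service (2519) but leaves 3 GB idle.
The 8 GB tied up in image-resizer is better spent on pdf-renderer — total rises to 2666 (46 GB).

2666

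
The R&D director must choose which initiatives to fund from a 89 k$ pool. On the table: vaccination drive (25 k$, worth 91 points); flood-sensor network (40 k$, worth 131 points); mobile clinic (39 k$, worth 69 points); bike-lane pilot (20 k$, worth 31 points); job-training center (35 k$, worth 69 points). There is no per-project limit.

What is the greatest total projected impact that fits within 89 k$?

273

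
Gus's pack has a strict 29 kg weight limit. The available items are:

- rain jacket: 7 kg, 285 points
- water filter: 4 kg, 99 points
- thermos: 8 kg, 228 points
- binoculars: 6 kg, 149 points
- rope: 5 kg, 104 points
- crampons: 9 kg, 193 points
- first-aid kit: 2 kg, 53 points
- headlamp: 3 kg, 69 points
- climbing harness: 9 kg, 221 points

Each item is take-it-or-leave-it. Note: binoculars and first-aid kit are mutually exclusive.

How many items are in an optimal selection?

5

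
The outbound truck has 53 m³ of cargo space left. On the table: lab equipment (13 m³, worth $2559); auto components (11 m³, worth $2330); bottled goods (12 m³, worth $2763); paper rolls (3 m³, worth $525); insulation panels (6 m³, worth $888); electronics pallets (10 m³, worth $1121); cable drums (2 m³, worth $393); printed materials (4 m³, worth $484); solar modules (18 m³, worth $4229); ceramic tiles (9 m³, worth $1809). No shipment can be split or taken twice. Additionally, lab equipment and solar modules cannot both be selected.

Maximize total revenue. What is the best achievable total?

By revenue per m³: solar modules 234.94, bottled goods 230.25, auto components 211.82 lead.
A density-first pass picks auto components + bottled goods + cable drums + solar modules + ceramic tiles — 11524 at 52 m³.
Dropping cable drums frees 2 m³; slotting in paper rolls (3 m³) lifts the total to 11656 at 53 m³.
That's the maximum — no feasible swap from here does better than 11656.

11656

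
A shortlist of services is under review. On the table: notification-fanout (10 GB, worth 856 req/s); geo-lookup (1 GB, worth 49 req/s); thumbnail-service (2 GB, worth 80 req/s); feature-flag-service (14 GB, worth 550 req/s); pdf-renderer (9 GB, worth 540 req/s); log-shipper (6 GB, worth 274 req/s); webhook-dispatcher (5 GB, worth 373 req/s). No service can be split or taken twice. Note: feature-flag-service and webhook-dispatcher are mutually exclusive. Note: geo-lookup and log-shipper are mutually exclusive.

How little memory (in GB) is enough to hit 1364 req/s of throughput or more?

Look for the lowest-memory combination reaching 1364.
notification-fanout + pdf-renderer reaches 1396 using 19 GB.
No combination under 19 GB hits 1364.

19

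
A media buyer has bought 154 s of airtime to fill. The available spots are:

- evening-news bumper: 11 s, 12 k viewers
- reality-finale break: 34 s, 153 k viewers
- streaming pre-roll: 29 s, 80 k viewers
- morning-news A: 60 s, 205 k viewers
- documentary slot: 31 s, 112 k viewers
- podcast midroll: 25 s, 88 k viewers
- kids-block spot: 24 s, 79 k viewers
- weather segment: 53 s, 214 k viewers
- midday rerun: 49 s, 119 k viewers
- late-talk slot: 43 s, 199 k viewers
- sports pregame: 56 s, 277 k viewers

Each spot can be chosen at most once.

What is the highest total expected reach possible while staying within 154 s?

690

By expected reach per s: sports pregame 4.95, late-talk slot 4.63, reality-finale break 4.50, weather segment 4.04 lead.
Filling by ratio: evening-news bumper + reality-finale break + late-talk slot + sports pregame for 641, with 10 s left unused.
The 45 s tied up in evening-news bumper and reality-finale break is better spent on weather segment — total rises to 690 (152 s).
The spare 2 s is too small for any remaining spot, and no exchange beats 690.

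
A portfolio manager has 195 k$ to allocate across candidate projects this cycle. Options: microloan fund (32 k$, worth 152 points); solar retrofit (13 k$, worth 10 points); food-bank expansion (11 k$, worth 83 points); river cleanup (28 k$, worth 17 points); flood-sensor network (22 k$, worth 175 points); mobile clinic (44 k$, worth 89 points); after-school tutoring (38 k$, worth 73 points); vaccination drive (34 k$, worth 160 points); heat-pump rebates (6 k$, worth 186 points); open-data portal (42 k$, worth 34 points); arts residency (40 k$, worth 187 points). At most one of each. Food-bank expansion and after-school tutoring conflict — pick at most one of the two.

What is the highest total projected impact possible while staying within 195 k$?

By projected impact per k$: heat-pump rebates 31.00, flood-sensor network 7.95, food-bank expansion 7.55, microloan fund 4.75 lead.
The ratio ordering already packs tightly: microloan fund + food-bank expansion + flood-sensor network + mobile clinic + vaccination drive + heat-pump rebates + arts residency, 189 k$, 1032.
Runner-up microloan fund + food-bank expansion + flood-sensor network + vaccination drive + heat-pump rebates + open-data portal + arts residency tops out at 977.

1032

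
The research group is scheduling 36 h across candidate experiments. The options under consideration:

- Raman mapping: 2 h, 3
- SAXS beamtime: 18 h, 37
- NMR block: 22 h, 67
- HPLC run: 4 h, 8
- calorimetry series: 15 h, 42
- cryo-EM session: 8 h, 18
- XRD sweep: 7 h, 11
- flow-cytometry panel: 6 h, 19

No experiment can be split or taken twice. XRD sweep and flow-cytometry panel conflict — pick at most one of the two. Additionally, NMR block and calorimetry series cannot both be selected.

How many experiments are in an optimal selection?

3

The maximum expected citations within 36 h is 104.
NMR block + cryo-EM session + flow-cytometry panel hits 104 at 36 h.
All optima have 3 experiments.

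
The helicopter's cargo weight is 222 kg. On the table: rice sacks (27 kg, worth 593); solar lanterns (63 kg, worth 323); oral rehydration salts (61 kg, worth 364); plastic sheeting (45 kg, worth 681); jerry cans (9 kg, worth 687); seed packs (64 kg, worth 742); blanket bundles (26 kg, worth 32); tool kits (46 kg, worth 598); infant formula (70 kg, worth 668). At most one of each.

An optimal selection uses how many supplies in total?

5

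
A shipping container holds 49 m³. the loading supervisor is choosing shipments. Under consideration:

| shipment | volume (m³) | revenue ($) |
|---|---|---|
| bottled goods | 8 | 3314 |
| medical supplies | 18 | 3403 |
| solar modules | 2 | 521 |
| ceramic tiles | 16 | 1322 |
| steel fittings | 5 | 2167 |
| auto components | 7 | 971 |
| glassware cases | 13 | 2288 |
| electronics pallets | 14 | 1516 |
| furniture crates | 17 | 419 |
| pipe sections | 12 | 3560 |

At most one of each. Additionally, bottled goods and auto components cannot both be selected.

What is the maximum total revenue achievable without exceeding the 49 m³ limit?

Taking bottled goods + medical supplies + solar modules + steel fittings + pipe sections: 45 m³ used, 12965 in revenue.

12965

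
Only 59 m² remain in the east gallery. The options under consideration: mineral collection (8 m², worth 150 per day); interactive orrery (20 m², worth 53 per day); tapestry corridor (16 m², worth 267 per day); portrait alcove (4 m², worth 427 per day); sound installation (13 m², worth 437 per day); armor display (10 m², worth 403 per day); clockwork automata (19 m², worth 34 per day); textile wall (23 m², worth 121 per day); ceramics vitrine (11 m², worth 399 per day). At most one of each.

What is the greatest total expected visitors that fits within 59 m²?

1933

Filling by ratio: mineral collection + portrait alcove + sound installation + armor display + ceramics vitrine for 1816, with 13 m² left unused.
Replace mineral collection with tapestry corridor: the trade gains 117 net, giving 1933 at 54 m².
The closest alternative, mineral collection + portrait alcove + sound installation + armor display + ceramics vitrine, reaches only 1816.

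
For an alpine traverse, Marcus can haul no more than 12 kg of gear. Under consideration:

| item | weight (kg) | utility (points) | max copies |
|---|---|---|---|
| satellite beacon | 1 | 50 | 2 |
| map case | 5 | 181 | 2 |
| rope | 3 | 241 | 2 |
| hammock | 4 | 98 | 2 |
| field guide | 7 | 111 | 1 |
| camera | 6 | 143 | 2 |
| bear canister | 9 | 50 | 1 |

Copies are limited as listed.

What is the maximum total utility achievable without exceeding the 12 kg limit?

713

Ranking by ratio (utility/kg): rope 80.33, satellite beacon 50.00, map case 36.20, hammock 24.50.
A density-first pass picks 2×satellite beacon + 2×rope + hammock — 680 at 12 kg.
The 5 kg tied up in satellite beacon and hammock is better spent on map case — total rises to 713 (12 kg).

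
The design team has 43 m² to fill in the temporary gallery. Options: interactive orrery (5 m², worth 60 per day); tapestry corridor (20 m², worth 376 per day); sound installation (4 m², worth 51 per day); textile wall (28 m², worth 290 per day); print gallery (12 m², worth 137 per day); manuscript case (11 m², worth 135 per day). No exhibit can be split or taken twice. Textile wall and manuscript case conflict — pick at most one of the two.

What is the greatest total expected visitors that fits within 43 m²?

A density-first pass picks interactive orrery + tapestry corridor + sound installation + manuscript case — 622 at 40 m².
Dropping interactive orrery and sound installation frees 9 m²; slotting in print gallery (12 m²) lifts the total to 648 at 43 m².

648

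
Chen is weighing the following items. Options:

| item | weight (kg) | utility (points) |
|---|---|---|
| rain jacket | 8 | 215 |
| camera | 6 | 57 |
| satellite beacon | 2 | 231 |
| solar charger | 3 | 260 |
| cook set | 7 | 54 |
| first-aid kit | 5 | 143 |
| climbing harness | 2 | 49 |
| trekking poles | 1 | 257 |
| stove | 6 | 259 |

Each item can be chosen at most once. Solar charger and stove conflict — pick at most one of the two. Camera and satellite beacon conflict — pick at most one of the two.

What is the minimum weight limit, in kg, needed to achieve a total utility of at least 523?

Look for the lowest-weight combination reaching 523.
satellite beacon + climbing harness + trekking poles reaches 537 using 5 kg.
Below 5 kg the best achievable stays under 523.

5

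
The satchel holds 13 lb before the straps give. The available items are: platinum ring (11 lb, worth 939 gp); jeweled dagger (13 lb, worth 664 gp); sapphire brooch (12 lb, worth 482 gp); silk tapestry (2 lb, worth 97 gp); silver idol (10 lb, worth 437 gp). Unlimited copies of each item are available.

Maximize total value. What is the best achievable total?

1036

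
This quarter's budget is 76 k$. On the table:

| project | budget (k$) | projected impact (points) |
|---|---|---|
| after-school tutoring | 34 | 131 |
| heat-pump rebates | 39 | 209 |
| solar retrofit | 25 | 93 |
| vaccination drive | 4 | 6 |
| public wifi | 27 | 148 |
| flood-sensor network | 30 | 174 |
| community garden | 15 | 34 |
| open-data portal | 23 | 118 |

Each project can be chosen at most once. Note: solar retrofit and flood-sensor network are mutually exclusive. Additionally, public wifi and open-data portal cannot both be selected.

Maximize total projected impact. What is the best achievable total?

Greedy by ratio would take vaccination drive + public wifi + flood-sensor network + community garden: 76 k$ used, total 362.
Dropping public wifi and community garden frees 42 k$; slotting in heat-pump rebates (39 k$) lifts the total to 389 at 73 k$.
The closest alternative, heat-pump rebates + flood-sensor network, reaches only 383.

389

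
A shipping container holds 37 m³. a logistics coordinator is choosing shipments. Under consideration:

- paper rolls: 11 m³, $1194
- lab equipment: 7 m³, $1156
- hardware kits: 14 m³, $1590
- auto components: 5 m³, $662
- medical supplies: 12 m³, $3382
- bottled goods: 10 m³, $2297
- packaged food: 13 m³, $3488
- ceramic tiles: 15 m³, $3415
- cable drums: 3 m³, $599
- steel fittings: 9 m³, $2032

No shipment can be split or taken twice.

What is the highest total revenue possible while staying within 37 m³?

Filling by ratio: medical supplies + bottled goods + packaged food for 9167, with 2 m³ left unused.
Replace bottled goods with cable drums + steel fittings: the trade gains 334 net, giving 9501 at 37 m³.
Nothing else within 37 m³ beats 9501.

9501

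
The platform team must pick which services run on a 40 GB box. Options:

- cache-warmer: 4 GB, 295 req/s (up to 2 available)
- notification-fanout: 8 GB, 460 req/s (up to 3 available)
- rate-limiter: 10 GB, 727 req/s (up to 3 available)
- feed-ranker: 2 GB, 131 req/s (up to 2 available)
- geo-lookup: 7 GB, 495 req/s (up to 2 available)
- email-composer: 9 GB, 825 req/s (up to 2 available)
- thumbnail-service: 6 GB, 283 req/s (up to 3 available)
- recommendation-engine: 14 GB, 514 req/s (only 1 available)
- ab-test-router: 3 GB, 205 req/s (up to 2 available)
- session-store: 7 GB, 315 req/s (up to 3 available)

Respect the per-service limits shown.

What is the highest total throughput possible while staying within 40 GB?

3235

The ratio heuristic lands on 2×cache-warmer + rate-limiter + 2×email-composer + ab-test-router (3172) but leaves 1 GB idle.
The 11 GB tied up in 2×cache-warmer and ab-test-router is better spent on rate-limiter + feed-ranker — total rises to 3235 (40 GB).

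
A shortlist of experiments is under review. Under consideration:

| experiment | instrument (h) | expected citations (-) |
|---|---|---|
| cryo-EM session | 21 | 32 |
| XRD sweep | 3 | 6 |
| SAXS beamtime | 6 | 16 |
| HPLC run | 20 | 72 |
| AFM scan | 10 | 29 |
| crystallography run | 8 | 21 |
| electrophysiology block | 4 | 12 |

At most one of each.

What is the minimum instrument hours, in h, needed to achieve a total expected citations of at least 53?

Minimise h subject to total expected citations ≥ 53.
Taking HPLC run gives 72 (≥ 53) for 20 h.
Any bundle with less than 20 h falls short of 53.

20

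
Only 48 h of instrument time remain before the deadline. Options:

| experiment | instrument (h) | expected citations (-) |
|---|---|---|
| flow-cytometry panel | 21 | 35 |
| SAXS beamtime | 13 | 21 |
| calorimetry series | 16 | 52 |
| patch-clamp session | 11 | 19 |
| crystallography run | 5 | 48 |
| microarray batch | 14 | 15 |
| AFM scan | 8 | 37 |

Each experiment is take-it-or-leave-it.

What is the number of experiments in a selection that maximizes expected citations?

4

The maximum expected citations within 48 h is 158.
SAXS beamtime + calorimetry series + crystallography run + AFM scan hits 158 at 42 h.
Any selection reaching 158 contains exactly 4 experiments.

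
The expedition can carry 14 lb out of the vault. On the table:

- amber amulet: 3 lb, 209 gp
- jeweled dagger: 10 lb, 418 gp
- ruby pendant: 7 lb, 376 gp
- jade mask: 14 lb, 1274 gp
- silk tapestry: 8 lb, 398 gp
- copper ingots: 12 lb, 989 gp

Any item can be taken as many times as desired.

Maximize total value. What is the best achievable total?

1274

Taking jade mask: 14 lb used, 1274 in value.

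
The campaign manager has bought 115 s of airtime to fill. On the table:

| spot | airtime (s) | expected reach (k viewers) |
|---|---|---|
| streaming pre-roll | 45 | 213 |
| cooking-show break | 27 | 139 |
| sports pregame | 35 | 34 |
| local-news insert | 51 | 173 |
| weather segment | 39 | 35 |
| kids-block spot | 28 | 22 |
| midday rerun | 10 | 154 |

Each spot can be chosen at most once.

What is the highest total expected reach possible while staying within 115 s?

Ranking by ratio (expected reach/s): midday rerun 15.40, cooking-show break 5.15, streaming pre-roll 4.73, local-news insert 3.39.
The ratio heuristic lands on streaming pre-roll + cooking-show break + kids-block spot + midday rerun (528) but leaves 5 s idle.
Replace cooking-show break and kids-block spot with local-news insert: the trade gains 12 net, giving 540 at 106 s.
Next best is streaming pre-roll + cooking-show break + kids-block spot + midday rerun at 528 (110 s) — short by 12.

540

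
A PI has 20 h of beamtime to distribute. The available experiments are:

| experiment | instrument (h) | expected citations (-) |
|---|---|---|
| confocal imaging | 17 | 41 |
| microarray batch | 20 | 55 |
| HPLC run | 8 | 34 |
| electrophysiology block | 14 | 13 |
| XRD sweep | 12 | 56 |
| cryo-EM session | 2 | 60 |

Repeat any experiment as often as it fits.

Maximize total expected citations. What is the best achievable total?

600

By expected citations per h: cryo-EM session 30.00, XRD sweep 4.67, HPLC run 4.25, microarray batch 2.75 lead.
10×cryo-EM session uses 20 of the 20 h and totals 600.
That's the maximum — no swap from here does better than 600.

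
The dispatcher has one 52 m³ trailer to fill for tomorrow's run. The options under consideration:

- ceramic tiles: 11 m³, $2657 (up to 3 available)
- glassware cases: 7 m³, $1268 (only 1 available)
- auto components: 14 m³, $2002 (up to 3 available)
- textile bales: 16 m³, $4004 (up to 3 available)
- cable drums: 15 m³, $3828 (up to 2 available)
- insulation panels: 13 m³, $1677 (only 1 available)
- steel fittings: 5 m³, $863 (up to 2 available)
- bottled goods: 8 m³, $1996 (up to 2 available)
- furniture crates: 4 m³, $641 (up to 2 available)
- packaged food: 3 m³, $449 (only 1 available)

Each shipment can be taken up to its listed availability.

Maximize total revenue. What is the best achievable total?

Taking the top-ratio shipments first gives textile bales + 2×cable drums + steel fittings for 12523 (51 m³).
Dropping textile bales and steel fittings frees 21 m³; slotting in 2×ceramic tiles (22 m³) lifts the total to 12970 at 52 m³.
Nothing else within 52 m³ beats 12970.

12970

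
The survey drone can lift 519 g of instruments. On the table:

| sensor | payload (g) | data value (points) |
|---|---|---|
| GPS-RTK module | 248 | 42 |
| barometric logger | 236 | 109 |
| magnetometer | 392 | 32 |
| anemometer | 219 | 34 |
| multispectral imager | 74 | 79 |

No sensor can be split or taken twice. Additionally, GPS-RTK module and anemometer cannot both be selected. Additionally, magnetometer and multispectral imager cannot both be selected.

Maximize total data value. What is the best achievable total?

188

Barometric logger + multispectral imager uses 310 of the 519 g and totals 188.
Next best is GPS-RTK module + barometric logger at 151 (484 g) — short by 37.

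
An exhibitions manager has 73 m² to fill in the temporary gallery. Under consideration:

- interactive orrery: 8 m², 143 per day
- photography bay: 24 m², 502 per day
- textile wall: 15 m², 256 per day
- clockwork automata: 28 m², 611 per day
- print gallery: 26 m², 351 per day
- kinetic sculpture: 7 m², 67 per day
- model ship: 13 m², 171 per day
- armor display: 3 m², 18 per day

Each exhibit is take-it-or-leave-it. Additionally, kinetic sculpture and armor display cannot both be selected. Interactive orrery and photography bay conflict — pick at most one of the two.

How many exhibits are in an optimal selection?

4

Optimal total is 1387.
For example photography bay + textile wall + clockwork automata + armor display achieves it, using 70 m².
Any selection reaching 1387 contains exactly 4 exhibits.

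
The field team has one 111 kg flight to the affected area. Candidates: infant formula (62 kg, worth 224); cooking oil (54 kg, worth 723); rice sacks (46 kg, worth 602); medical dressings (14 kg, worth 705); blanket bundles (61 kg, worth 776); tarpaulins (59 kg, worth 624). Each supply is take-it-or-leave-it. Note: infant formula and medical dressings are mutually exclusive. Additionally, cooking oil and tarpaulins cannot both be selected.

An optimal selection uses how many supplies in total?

2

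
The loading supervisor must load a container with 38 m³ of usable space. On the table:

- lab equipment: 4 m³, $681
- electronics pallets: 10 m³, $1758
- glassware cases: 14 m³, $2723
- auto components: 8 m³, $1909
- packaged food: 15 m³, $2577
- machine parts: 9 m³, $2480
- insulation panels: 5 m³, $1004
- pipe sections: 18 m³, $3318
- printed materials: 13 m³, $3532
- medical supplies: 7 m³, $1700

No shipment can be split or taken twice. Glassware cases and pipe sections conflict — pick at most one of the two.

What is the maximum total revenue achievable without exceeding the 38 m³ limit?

9621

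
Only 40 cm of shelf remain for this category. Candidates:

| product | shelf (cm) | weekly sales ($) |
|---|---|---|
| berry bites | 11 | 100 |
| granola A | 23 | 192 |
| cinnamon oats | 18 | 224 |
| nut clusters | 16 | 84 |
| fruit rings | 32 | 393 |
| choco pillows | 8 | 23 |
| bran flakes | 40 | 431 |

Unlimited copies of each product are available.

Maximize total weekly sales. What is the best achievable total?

448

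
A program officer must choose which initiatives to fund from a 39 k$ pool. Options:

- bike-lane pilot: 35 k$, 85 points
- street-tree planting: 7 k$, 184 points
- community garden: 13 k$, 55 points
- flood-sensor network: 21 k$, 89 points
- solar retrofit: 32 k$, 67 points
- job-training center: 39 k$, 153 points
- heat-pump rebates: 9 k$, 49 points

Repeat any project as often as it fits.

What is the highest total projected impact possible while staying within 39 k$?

Taking 5×street-tree planting: 35 k$ used, 920 in projected impact.
The spare 4 k$ is too small for any remaining project, and no exchange beats 920.

920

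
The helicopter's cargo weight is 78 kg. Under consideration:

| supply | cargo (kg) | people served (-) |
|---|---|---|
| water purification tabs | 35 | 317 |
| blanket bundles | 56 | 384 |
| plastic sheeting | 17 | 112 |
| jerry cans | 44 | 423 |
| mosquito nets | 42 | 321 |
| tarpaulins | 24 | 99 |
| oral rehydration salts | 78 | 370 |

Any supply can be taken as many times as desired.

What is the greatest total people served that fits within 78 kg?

647

Best packing: 2×plastic sheeting + jerry cans — 78 kg, 647 total.
Nothing else within 78 kg beats 647.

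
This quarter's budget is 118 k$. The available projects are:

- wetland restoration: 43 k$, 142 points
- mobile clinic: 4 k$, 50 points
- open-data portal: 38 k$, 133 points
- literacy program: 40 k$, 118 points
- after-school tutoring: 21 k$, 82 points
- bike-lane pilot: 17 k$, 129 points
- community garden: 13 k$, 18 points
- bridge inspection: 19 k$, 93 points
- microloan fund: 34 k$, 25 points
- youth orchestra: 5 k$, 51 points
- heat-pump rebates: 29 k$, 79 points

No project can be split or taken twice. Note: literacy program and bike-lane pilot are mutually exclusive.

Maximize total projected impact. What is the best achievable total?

556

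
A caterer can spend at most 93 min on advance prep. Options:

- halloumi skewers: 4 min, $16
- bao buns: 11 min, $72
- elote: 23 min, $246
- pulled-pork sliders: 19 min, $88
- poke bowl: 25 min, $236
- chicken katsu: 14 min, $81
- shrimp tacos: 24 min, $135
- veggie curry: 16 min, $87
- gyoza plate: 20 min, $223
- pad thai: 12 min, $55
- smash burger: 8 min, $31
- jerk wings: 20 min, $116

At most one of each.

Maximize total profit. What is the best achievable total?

Ranking by ratio (profit/min): gyoza plate 11.15, elote 10.70, poke bowl 9.44.
Taking bao buns + elote + poke bowl + chicken katsu + gyoza plate: 93 min used, 858 in profit.

858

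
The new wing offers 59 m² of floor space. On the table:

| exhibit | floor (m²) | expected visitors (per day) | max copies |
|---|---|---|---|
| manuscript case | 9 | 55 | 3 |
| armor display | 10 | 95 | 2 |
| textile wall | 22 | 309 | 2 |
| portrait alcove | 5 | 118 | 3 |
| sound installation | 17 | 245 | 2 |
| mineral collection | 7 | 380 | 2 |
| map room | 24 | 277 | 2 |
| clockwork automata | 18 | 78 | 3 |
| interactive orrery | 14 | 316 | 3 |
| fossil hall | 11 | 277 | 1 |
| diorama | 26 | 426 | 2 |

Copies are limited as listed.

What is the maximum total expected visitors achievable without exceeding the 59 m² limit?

Taking the top-ratio exhibits first gives 3×portrait alcove + 2×mineral collection + interactive orrery + fossil hall for 1707 (54 m²).
Replace 2×portrait alcove with interactive orrery: the trade gains 80 net, giving 1787 at 58 m².
The spare 1 m² is too small for any remaining exhibit, and no exchange beats 1787.

1787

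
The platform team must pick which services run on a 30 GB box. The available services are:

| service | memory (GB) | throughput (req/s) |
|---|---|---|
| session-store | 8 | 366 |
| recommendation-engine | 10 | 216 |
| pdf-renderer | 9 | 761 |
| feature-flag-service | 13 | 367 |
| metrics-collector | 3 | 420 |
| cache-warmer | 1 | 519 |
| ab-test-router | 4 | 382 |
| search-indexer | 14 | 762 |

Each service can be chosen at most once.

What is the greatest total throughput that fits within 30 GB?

By throughput per GB: cache-warmer 519.00, metrics-collector 140.00, ab-test-router 95.50, pdf-renderer 84.56 lead.
Filling by ratio: session-store + pdf-renderer + metrics-collector + cache-warmer + ab-test-router for 2448, with 5 GB left unused.
Replace session-store and ab-test-router with search-indexer: the trade gains 14 net, giving 2462 at 27 GB.
The spare 3 GB is too small for any remaining service, and no exchange beats 2462.

2462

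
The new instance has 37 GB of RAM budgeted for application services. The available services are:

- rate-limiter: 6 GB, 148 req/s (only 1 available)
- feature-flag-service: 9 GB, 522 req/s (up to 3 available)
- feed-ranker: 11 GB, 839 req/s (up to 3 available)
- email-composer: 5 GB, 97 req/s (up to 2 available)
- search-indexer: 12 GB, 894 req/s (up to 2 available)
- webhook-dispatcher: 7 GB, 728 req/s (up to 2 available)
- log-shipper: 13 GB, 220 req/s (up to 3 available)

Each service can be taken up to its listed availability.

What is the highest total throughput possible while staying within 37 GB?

3189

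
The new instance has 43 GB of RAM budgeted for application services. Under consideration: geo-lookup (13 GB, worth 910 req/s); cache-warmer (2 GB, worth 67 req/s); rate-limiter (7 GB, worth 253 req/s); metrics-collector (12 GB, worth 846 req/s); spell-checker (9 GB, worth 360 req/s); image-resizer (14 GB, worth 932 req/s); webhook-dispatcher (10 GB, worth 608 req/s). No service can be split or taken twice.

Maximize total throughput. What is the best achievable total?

Best packing: geo-lookup + cache-warmer + metrics-collector + image-resizer — 41 GB, 2755 total.
Runner-up geo-lookup + metrics-collector + image-resizer tops out at 2688.

2755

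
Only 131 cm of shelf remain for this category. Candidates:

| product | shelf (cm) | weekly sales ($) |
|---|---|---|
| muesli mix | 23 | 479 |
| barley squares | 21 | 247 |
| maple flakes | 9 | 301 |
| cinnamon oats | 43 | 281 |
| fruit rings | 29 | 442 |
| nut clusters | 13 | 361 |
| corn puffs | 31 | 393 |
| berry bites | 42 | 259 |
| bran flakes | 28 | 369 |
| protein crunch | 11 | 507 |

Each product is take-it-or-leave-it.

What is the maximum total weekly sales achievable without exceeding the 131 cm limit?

2491

Filling by ratio: muesli mix + maple flakes + fruit rings + nut clusters + bran flakes + protein crunch for 2459, with 18 cm left unused.
Replace nut clusters with corn puffs: the trade gains 32 net, giving 2491 at 131 cm.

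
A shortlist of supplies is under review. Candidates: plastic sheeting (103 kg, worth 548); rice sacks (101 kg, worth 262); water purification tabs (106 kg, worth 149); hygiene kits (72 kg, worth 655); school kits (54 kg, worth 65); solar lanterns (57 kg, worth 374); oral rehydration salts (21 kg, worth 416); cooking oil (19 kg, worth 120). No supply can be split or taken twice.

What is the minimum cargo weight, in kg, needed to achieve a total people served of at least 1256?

150

Look for the lowest-cargo combination reaching 1256.
Taking hygiene kits + solar lanterns + oral rehydration salts gives 1445 (≥ 1256) for 150 kg.
No combination under 150 kg hits 1256.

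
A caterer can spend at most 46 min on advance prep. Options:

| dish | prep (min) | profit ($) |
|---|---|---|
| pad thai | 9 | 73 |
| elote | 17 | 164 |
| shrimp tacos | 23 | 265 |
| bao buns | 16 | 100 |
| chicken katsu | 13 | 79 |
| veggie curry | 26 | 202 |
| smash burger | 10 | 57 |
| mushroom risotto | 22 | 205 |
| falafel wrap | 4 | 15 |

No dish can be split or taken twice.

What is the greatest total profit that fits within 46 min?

Density check — shrimp tacos 11.52, elote 9.65, mushroom risotto 9.32 are the best per min.
Filling by ratio: elote + shrimp tacos + falafel wrap for 444, with 2 min left unused.
Replace elote and falafel wrap with mushroom risotto: the trade gains 26 net, giving 470 at 45 min.
That's the maximum — no swap from here does better than 470.

470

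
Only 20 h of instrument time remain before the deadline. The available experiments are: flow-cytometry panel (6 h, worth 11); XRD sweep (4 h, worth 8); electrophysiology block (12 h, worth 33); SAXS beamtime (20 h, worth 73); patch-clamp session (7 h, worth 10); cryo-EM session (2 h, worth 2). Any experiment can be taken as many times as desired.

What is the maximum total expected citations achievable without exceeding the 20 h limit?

73

Ranking by ratio (expected citations/h): SAXS beamtime 3.65, electrophysiology block 2.75, XRD sweep 2.00.
Taking SAXS beamtime: 20 h used, 73 in expected citations.
No other feasible combination exceeds 73.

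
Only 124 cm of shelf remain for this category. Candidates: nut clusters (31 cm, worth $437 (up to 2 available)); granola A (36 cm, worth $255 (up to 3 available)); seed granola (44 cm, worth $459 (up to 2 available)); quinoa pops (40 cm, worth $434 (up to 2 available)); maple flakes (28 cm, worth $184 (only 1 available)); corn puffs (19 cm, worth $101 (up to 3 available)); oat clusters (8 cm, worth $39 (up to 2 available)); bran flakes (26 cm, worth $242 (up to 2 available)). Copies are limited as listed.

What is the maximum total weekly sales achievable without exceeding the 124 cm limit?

Density check — nut clusters 14.10, quinoa pops 10.85, seed granola 10.43 are the best per cm.
Filling by ratio: 2×nut clusters + quinoa pops + corn puffs for 1409, with 3 cm left unused.
Replace quinoa pops and corn puffs with seed granola + 2×oat clusters: the trade gains 2 net, giving 1411 at 122 cm.

1411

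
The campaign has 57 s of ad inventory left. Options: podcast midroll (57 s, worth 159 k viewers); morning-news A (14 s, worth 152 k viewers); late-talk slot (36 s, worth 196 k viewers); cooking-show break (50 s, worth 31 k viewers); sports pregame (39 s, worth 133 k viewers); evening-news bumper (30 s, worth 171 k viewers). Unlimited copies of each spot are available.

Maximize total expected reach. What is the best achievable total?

Taking 4×morning-news A: 56 s used, 608 in expected reach.
Every other selection either busts 57 s or fails to beat 608.

608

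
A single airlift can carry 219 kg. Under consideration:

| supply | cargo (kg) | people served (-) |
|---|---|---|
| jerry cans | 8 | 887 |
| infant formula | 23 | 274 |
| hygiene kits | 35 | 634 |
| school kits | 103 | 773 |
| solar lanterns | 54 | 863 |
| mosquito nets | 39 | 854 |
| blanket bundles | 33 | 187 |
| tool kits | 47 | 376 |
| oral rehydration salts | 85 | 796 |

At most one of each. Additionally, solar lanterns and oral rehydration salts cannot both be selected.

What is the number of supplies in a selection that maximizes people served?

Best achievable people served is 3888.
For example jerry cans + infant formula + hygiene kits + solar lanterns + mosquito nets + tool kits achieves it, using 206 kg.
All optima have 6 supplies.

6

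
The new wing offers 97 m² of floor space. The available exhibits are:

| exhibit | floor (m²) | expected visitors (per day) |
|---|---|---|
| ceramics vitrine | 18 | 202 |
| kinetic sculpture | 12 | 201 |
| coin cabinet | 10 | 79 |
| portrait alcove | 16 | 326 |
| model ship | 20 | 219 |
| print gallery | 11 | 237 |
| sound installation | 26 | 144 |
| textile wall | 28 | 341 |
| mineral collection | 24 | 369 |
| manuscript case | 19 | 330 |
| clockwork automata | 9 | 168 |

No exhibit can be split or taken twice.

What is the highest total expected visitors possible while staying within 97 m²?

A density-first pass picks kinetic sculpture + portrait alcove + print gallery + mineral collection + manuscript case + clockwork automata — 1631 at 91 m².
Dropping kinetic sculpture frees 12 m²; slotting in ceramics vitrine (18 m²) lifts the total to 1632 at 97 m².
An exhaustive check of the 2048 subsets confirms 1632.

1632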